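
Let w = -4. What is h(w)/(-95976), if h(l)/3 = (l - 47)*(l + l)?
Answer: -17/1333 ≈ -0.012753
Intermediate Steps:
h(l) = 6*l*(-47 + l) (h(l) = 3*((l - 47)*(l + l)) = 3*((-47 + l)*(2*l)) = 3*(2*l*(-47 + l)) = 6*l*(-47 + l))
h(w)/(-95976) = (6*(-4)*(-47 - 4))/(-95976) = (6*(-4)*(-51))*(-1/95976) = 1224*(-1/95976) = -17/1333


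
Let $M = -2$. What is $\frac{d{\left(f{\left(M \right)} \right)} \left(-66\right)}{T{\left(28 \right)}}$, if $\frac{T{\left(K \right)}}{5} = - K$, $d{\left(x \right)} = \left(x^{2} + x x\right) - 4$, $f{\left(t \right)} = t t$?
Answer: $\frac{66}{5} \approx 13.2$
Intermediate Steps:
$f{\left(t \right)} = t^{2}$
$d{\left(x \right)} = -4 + 2 x^{2}$ ($d{\left(x \right)} = \left(x^{2} + x^{2}\right) - 4 = 2 x^{2} - 4 = -4 + 2 x^{2}$)
$T{\left(K \right)} = - 5 K$ ($T{\left(K \right)} = 5 \left(- K\right) = - 5 K$)
$\frac{d{\left(f{\left(M \right)} \right)} \left(-66\right)}{T{\left(28 \right)}} = \frac{\left(-4 + 2 \left(\left(-2\right)^{2}\right)^{2}\right) \left(-66\right)}{\left(-5\right) 28} = \frac{\left(-4 + 2 \cdot 4^{2}\right) \left(-66\right)}{-140} = \left(-4 + 2 \cdot 16\right) \left(-66\right) \left(- \frac{1}{140}\right) = \left(-4 + 32\right) \left(-66\right) \left(- \frac{1}{140}\right) = 28 \left(-66\right) \left(- \frac{1}{140}\right) = \left(-1848\right) \left(- \frac{1}{140}\right) = \frac{66}{5}$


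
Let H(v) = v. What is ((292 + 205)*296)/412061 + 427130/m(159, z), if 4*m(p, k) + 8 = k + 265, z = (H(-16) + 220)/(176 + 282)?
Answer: 2480430527136/373739327 ≈ 6636.8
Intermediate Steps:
z = 102/229 (z = (-16 + 220)/(176 + 282) = 204/458 = 204*(1/458) = 102/229 ≈ 0.44542)
m(p, k) = 257/4 + k/4 (m(p, k) = -2 + (k + 265)/4 = -2 + (265 + k)/4 = -2 + (265/4 + k/4) = 257/4 + k/4)
((292 + 205)*296)/412061 + 427130/m(159, z) = ((292 + 205)*296)/412061 + 427130/(257/4 + (¼)*(102/229)) = (497*296)*(1/412061) + 427130/(257/4 + 51/458) = 147112*(1/412061) + 427130/(58955/916) = 147112/412061 + 427130*(916/58955) = 147112/412061 + 78250216/11791 = 2480430527136/373739327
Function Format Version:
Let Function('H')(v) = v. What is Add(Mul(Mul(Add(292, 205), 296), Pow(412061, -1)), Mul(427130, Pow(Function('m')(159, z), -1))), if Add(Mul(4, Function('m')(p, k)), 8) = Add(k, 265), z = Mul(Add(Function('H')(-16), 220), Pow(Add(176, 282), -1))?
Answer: Rational(2480430527136, 373739327) ≈ 6636.8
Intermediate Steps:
z = Rational(102, 229) (z = Mul(Add(-16, 220), Pow(Add(176, 282), -1)) = Mul(204, Pow(458, -1)) = Mul(204, Rational(1, 458)) = Rational(102, 229) ≈ 0.44542)
Function('m')(p, k) = Add(Rational(257, 4), Mul(Rational(1, 4), k)) (Function('m')(p, k) = Add(-2, Mul(Rational(1, 4), Add(k, 265))) = Add(-2, Mul(Rational(1, 4), Add(265, k))) = Add(-2, Add(Rational(265, 4), Mul(Rational(1, 4), k))) = Add(Rational(257, 4), Mul(Rational(1, 4), k)))
Add(Mul(Mul(Add(292, 205), 296), Pow(412061, -1)), Mul(427130, Pow(Function('m')(159, z), -1))) = Add(Mul(Mul(Add(292, 205), 296), Pow(412061, -1)), Mul(427130, Pow(Add(Rational(257, 4), Mul(Rational(1, 4), Rational(102, 229))), -1))) = Add(Mul(Mul(497, 296), Rational(1, 412061)), Mul(427130, Pow(Add(Rational(257, 4), Rational(51, 458)), -1))) = Add(Mul(147112, Rational(1, 412061)), Mul(427130, Pow(Rational(58955, 916), -1))) = Add(Rational(147112, 412061), Mul(427130, Rational(916, 58955))) = Add(Rational(147112, 412061), Rational(78250216, 11791)) = Rational(2480430527136, 373739327)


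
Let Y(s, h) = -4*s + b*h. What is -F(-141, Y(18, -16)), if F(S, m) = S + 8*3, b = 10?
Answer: 117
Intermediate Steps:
Y(s, h) = -4*s + 10*h
F(S, m) = 24 + S (F(S, m) = S + 24 = 24 + S)
-F(-141, Y(18, -16)) = -(24 - 141) = -1*(-117) = 117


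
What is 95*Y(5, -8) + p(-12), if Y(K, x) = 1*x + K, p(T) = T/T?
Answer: -284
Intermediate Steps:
p(T) = 1
Y(K, x) = K + x (Y(K, x) = x + K = K + x)
95*Y(5, -8) + p(-12) = 95*(5 - 8) + 1 = 95*(-3) + 1 = -285 + 1 = -284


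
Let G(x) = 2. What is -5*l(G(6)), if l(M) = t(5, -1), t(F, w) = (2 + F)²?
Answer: -245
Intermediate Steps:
l(M) = 49 (l(M) = (2 + 5)² = 7² = 49)
-5*l(G(6)) = -5*49 = -245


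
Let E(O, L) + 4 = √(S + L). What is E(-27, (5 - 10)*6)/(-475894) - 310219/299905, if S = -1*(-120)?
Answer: -73815080583/71361495035 - 3*√10/475894 ≈ -1.0344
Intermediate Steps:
S = 120
E(O, L) = -4 + √(120 + L)
E(-27, (5 - 10)*6)/(-475894) - 310219/299905 = (-4 + √(120 + (5 - 10)*6))/(-475894) - 310219/299905 = (-4 + √(120 - 5*6))*(-1/475894) - 310219*1/299905 = (-4 + √(120 - 30))*(-1/475894) - 310219/299905 = (-4 + √90)*(-1/475894) - 310219/299905 = (-4 + 3*√10)*(-1/475894) - 310219/299905 = (2/237947 - 3*√10/475894) - 310219/299905 = -73815080583/71361495035 - 3*√10/475894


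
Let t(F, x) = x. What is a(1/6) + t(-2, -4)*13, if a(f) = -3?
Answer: -55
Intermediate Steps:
a(1/6) + t(-2, -4)*13 = -3 - 4*13 = -3 - 52 = -55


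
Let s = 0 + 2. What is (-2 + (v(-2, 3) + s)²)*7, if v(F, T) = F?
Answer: -14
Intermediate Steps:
s = 2
(-2 + (v(-2, 3) + s)²)*7 = (-2 + (-2 + 2)²)*7 = (-2 + 0²)*7 = (-2 + 0)*7 = -2*7 = -14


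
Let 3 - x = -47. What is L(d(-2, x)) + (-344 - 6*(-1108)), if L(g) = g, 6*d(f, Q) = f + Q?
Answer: 6312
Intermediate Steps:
x = 50 (x = 3 - 1*(-47) = 3 + 47 = 50)
d(f, Q) = Q/6 + f/6 (d(f, Q) = (f + Q)/6 = (Q + f)/6 = Q/6 + f/6)
L(d(-2, x)) + (-344 - 6*(-1108)) = ((⅙)*50 + (⅙)*(-2)) + (-344 - 6*(-1108)) = (25/3 - ⅓) + (-344 + 6648) = 8 + 6304 = 6312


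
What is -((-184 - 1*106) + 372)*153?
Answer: -12546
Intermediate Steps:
-((-184 - 1*106) + 372)*153 = -((-184 - 106) + 372)*153 = -(-290 + 372)*153 = -82*153 = -1*12546 = -12546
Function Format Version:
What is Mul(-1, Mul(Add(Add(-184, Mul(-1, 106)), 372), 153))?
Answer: -12546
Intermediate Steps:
Mul(-1, Mul(Add(Add(-184, Mul(-1, 106)), 372), 153)) = Mul(-1, Mul(Add(Add(-184, -106), 372), 153)) = Mul(-1, Mul(Add(-290, 372), 153)) = Mul(-1, Mul(82, 153)) = Mul(-1, 12546) = -12546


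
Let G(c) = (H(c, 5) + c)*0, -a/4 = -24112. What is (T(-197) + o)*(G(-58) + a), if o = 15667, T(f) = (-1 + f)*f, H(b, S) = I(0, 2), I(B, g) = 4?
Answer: 5273101504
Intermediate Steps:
a = 96448 (a = -4*(-24112) = 96448)
H(b, S) = 4
T(f) = f*(-1 + f)
G(c) = 0 (G(c) = (4 + c)*0 = 0)
(T(-197) + o)*(G(-58) + a) = (-197*(-1 - 197) + 15667)*(0 + 96448) = (-197*(-198) + 15667)*96448 = (39006 + 15667)*96448 = 54673*96448 = 5273101504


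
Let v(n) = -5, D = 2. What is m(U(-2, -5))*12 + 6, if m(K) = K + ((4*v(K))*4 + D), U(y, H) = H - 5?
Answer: -1050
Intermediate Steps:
U(y, H) = -5 + H
m(K) = -78 + K (m(K) = K + ((4*(-5))*4 + 2) = K + (-20*4 + 2) = K + (-80 + 2) = K - 78 = -78 + K)
m(U(-2, -5))*12 + 6 = (-78 + (-5 - 5))*12 + 6 = (-78 - 10)*12 + 6 = -88*12 + 6 = -1056 + 6 = -1050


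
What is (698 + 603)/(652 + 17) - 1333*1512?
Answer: -1348365523/669 ≈ -2.0155e+6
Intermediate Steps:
(698 + 603)/(652 + 17) - 1333*1512 = 1301/669 - 2015496 = -1348365523/669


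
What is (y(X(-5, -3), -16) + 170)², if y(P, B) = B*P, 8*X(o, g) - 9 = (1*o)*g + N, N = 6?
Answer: 12100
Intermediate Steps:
X(o, g) = 15/8 + g*o/8 (X(o, g) = 9/8 + ((1*o)*g + 6)/8 = 9/8 + (o*g + 6)/8 = 9/8 + (g*o + 6)/8 = 9/8 + (6 + g*o)/8 = 9/8 + (¾ + g*o/8) = 15/8 + g*o/8)
(y(X(-5, -3), -16) + 170)² = (-16*(15/8 + (⅛)*(-3)*(-5)) + 170)² = (-16*(15/8 + 15/8) + 170)² = (-16*15/4 + 170)² = (-60 + 170)² = 110² = 12100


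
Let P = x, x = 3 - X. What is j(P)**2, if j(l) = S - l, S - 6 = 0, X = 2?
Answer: 25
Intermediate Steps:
S = 6 (S = 6 + 0 = 6)
x = 1 (x = 3 - 1*2 = 3 - 2 = 1)
P = 1
j(l) = 6 - l
j(P)**2 = (6 - 1*1)**2 = (6 - 1)**2 = 5**2 = 25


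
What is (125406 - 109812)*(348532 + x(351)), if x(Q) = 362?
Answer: 5440653036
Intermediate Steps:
(125406 - 109812)*(348532 + x(351)) = (125406 - 109812)*(348532 + 362) = 15594*348894 = 5440653036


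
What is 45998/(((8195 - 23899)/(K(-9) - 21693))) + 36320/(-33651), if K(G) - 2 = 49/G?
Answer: 4197861726077/66056913 ≈ 63549.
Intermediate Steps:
K(G) = 2 + 49/G
45998/(((8195 - 23899)/(K(-9) - 21693))) + 36320/(-33651) = 45998/(((8195 - 23899)/((2 + 49/(-9)) - 21693))) + 36320/(-33651) = 45998/((-15704/((2 + 49*(-1/9)) - 21693))) + 36320*(-1/33651) = 45998/((-15704/((2 - 49/9) - 21693))) - 36320/33651 = 45998/((-15704/(-31/9 - 21693))) - 36320/33651 = 45998/((-15704/(-195268/9))) - 36320/33651 = 45998/((-15704*(-9/195268))) - 36320/33651 = 45998/(35334/48817) - 36320/33651 = 45998*(48817/35334) - 36320/33651 = 1122742183/17667 - 36320/33651 = 4197861726077/66056913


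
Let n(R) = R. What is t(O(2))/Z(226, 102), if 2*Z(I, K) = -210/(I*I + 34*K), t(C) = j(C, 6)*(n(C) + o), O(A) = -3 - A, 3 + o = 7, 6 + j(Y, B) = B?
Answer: 0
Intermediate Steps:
j(Y, B) = -6 + B
o = 4 (o = -3 + 7 = 4)
t(C) = 0 (t(C) = (-6 + 6)*(C + 4) = 0*(4 + C) = 0)
Z(I, K) = -105/(I² + 34*K) (Z(I, K) = (-210/(I*I + 34*K))/2 = (-210/(I² + 34*K))/2 = -105/(I² + 34*K))
t(O(2))/Z(226, 102) = 0/((-105/(226² + 34*102))) = 0/((-105/(51076 + 3468))) = 0/((-105/54544)) = 0/((-105*1/54544)) = 0/(-15/7792) = 0*(-7792/15) = 0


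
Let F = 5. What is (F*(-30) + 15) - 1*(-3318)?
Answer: 3183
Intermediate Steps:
(F*(-30) + 15) - 1*(-3318) = (5*(-30) + 15) - 1*(-3318) = (-150 + 15) + 3318 = -135 + 3318 = 3183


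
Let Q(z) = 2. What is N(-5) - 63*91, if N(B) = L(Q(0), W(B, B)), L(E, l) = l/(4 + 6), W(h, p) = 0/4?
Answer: -5733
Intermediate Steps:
W(h, p) = 0 (W(h, p) = 0*(¼) = 0)
L(E, l) = l/10
N(B) = 0 (N(B) = (⅒)*0 = 0)
N(-5) - 63*91 = 0 - 63*91 = 0 - 5733 = -5733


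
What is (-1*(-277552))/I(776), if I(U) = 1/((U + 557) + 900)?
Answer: 619773616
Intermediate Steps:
I(U) = 1/(1457 + U) (I(U) = 1/((557 + U) + 900) = 1/(1457 + U))
(-1*(-277552))/I(776) = (-1*(-277552))/(1/(1457 + 776)) = 277552/(1/2233) = 277552*2233 = 619773616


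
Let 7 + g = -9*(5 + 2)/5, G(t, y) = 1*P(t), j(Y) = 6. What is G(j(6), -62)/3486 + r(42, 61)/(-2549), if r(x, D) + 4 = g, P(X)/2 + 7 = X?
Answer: 192929/22214535 ≈ 0.0086848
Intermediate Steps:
P(X) = -14 + 2*X
G(t, y) = -14 + 2*t (G(t, y) = 1*(-14 + 2*t) = -14 + 2*t)
g = -98/5 (g = -7 - 9*(5 + 2)/5 = -7 - 63/5 = -98/5 ≈ -19.600)
r(x, D) = -118/5 (r(x, D) = -4 - 98/5 = -118/5)
G(j(6), -62)/3486 + r(42, 61)/(-2549) = (-14 + 2*6)/3486 - 118/5/(-2549) = (-14 + 12)*(1/3486) - 118/5*(-1/2549) = -2*1/3486 + 118/12745 = -1/1743 + 118/12745 = 192929/22214535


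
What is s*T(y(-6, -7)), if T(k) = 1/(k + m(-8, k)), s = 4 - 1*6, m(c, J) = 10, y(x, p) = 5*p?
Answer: 2/25 ≈ 0.080000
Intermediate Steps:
s = -2 (s = 4 - 6 = -2)
T(k) = 1/(10 + k) (T(k) = 1/(k + 10) = 1/(10 + k))
s*T(y(-6, -7)) = -2/(10 + 5*(-7)) = -2/(10 - 35) = -2/(-25) = -2*(-1/25) = 2/25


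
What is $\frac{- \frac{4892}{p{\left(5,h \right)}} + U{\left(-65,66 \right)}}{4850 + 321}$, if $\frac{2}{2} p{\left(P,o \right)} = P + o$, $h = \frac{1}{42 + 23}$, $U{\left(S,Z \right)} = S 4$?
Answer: $- \frac{201370}{842873} \approx -0.23891$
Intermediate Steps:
$U{\left(S,Z \right)} = 4 S$
$h = \frac{1}{65} \approx 0.015385$
$p{\left(P,o \right)} = P + o$
$\frac{- \frac{4892}{p{\left(5,h \right)}} + U{\left(-65,66 \right)}}{4850 + 321} = \frac{- \frac{4892}{5 + \frac{1}{65}} + 4 \left(-65\right)}{4850 + 321} = \frac{- \frac{4892}{\frac{326}{65}} - 260}{5171} = \left(\left(-4892\right) \frac{65}{326} - 260\right) \frac{1}{5171} = \left(- \frac{158990}{163} - 260\right) \frac{1}{5171} = \left(- \frac{201370}{163}\right) \frac{1}{5171} = - \frac{201370}{842873}$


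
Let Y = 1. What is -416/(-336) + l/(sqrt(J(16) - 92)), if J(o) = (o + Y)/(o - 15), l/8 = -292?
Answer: 26/21 + 2336*I*sqrt(3)/15 ≈ 1.2381 + 269.74*I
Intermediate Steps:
l = -2336 (l = 8*(-292) = -2336)
J(o) = (1 + o)/(-15 + o) (J(o) = (o + 1)/(o - 15) = (1 + o)/(-15 + o))
-416/(-336) + l/(sqrt(J(16) - 92)) = -416/(-336) - 2336/sqrt((1 + 16)/(-15 + 16) - 92) = -416*(-1/336) - 2336/sqrt(17/1 - 92) = 26/21 - 2336/sqrt(1*17 - 92) = 26/21 - 2336/sqrt(17 - 92) = 26/21 - 2336*(-I*sqrt(3)/15) = 26/21 - (-2336)*I*sqrt(3)/15 = 26/21 + 2336*I*sqrt(3)/15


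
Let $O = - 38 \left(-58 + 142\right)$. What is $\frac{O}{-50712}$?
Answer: $\frac{133}{2113} \approx 0.062944$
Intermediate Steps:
$O = -3192$ ($O = \left(-38\right) 84 = -3192$)
$\frac{O}{-50712} = - \frac{3192}{-50712} = \left(-3192\right) \left(- \frac{1}{50712}\right) = \frac{133}{2113}$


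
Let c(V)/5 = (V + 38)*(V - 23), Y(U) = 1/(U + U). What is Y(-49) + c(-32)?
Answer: -161701/98 ≈ -1650.0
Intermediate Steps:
Y(U) = 1/(2*U)
c(V) = 5*(-23 + V)*(38 + V) (c(V) = 5*((V + 38)*(V - 23)) = 5*((38 + V)*(-23 + V)) = 5*((-23 + V)*(38 + V)) = 5*(-23 + V)*(38 + V))
Y(-49) + c(-32) = (½)/(-49) + (-4370 + 5*(-32)² + 75*(-32)) = (½)*(-1/49) + (-4370 + 5*1024 - 2400) = -1/98 + (-4370 + 5120 - 2400) = -1/98 - 1650 = -161701/98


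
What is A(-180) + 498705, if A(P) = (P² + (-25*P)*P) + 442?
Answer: -278453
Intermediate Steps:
A(P) = 442 - 24*P² (A(P) = (P² - 25*P²) + 442 = -24*P² + 442 = 442 - 24*P²)
A(-180) + 498705 = (442 - 24*(-180)²) + 498705 = (442 - 24*32400) + 498705 = (442 - 777600) + 498705 = -777158 + 498705 = -278453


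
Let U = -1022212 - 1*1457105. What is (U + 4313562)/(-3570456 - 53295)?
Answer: -67935/134213 ≈ -0.50617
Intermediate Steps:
U = -2479317 (U = -1022212 - 1457105 = -2479317)
(U + 4313562)/(-3570456 - 53295) = (-2479317 + 4313562)/(-3570456 - 53295) = 1834245/(-3623751) = 1834245*(-1/3623751) = -67935/134213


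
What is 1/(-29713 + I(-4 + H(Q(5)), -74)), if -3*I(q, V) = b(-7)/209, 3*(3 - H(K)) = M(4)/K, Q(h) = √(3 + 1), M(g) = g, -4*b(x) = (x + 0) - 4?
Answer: -228/6774565 ≈ -3.3655e-5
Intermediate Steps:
b(x) = 1 - x/4 (b(x) = -((x + 0) - 4)/4 = -(x - 4)/4 = -(-4 + x)/4 = 1 - x/4)
Q(h) = 2 (Q(h) = √4 = 2)
H(K) = 3 - 4/(3*K)
I(q, V) = -1/228 (I(q, V) = -(1 - ¼*(-7))/(3*209) = -(1 + 7/4)/(3*209) = -11/(12*209) = -⅓*1/76 = -1/228)
1/(-29713 + I(-4 + H(Q(5)), -74)) = 1/(-29713 - 1/228) = 1/(-6774565/228) = -228/6774565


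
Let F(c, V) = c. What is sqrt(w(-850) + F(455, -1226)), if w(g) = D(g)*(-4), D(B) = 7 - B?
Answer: I*sqrt(2973) ≈ 54.525*I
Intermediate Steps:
w(g) = -28 + 4*g (w(g) = (7 - g)*(-4) = -28 + 4*g)
sqrt(w(-850) + F(455, -1226)) = sqrt((-28 + 4*(-850)) + 455) = sqrt((-28 - 3400) + 455) = sqrt(-3428 + 455) = sqrt(-2973) = I*sqrt(2973)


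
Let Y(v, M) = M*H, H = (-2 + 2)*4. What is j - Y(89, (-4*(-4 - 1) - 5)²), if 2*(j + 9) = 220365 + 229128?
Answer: 449475/2 ≈ 2.2474e+5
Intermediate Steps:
H = 0 (H = 0*4 = 0)
j = 449475/2 (j = -9 + (220365 + 229128)/2 = -9 + (½)*449493 = -9 + 449493/2 = 449475/2 ≈ 2.2474e+5)
Y(v, M) = 0 (Y(v, M) = M*0 = 0)
j - Y(89, (-4*(-4 - 1) - 5)²) = 449475/2 - 1*0 = 449475/2 + 0 = 449475/2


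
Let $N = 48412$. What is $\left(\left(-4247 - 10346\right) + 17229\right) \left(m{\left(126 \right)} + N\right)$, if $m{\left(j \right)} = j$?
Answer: $127946168$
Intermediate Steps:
$\left(\left(-4247 - 10346\right) + 17229\right) \left(m{\left(126 \right)} + N\right) = \left(\left(-4247 - 10346\right) + 17229\right) \left(126 + 48412\right) = \left(-14593 + 17229\right) 48538 = 2636 \cdot 48538 = 127946168$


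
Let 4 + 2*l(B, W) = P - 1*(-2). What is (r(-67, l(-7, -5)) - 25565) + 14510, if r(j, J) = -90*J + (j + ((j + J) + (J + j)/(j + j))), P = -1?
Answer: -2962737/268 ≈ -11055.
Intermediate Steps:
l(B, W) = -3/2 (l(B, W) = -2 + (-1 - 1*(-2))/2 = -2 + (-1 + 2)/2 = -2 + (½)*1 = -2 + ½ = -3/2)
r(j, J) = -89*J + 2*j + (J + j)/(2*j) (r(j, J) = -90*J + (j + ((J + j) + (J + j)/((2*j)))) = -90*J + (j + ((J + j) + (J + j)*(1/(2*j)))) = -90*J + (j + ((J + j) + (J + j)/(2*j))) = -90*J + (j + (J + j + (J + j)/(2*j))) = -90*J + (J + 2*j + (J + j)/(2*j)) = -89*J + 2*j + (J + j)/(2*j))
(r(-67, l(-7, -5)) - 25565) + 14510 = ((½)*(-3/2 - 67*(1 - 178*(-3/2) + 4*(-67)))/(-67) - 25565) + 14510 = ((½)*(-1/67)*(-3/2 - 67*(1 + 267 - 268)) - 25565) + 14510 = ((½)*(-1/67)*(-3/2 - 67*0) - 25565) + 14510 = ((½)*(-1/67)*(-3/2 + 0) - 25565) + 14510 = ((½)*(-1/67)*(-3/2) - 25565) + 14510 = (3/268 - 25565) + 14510 = -6851417/268 + 14510 = -2962737/268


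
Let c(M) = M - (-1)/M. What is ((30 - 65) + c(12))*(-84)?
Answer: 1925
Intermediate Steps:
c(M) = M + 1/M
((30 - 65) + c(12))*(-84) = ((30 - 65) + (12 + 1/12))*(-84) = (-35 + (12 + 1/12))*(-84) = (-35 + 145/12)*(-84) = -275/12*(-84) = 1925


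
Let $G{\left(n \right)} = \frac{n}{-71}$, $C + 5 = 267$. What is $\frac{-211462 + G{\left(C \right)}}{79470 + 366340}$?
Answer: $- \frac{7507032}{15826255} \approx -0.47434$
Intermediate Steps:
$C = 262$ ($C = -5 + 267 = 262$)
$G{\left(n \right)} = - \frac{n}{71}$ ($G{\left(n \right)} = n \left(- \frac{1}{71}\right) = - \frac{n}{71}$)
$\frac{-211462 + G{\left(C \right)}}{79470 + 366340} = \frac{-211462 - \frac{262}{71}}{79470 + 366340} = \frac{-211462 - \frac{262}{71}}{445810} = \left(- \frac{15014064}{71}\right) \frac{1}{445810} = - \frac{7507032}{15826255}$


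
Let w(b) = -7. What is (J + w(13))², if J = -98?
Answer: 11025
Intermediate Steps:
(J + w(13))² = (-98 - 7)² = (-105)² = 11025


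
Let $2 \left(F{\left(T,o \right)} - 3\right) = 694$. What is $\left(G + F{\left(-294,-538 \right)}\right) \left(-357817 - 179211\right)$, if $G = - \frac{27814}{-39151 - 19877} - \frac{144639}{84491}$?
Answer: $- \frac{21229442359726234}{113348517} \approx -1.8729 \cdot 10^{8}$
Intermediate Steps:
$F{\left(T,o \right)} = 350$ ($F{\left(T,o \right)} = 3 + \frac{1}{2} \cdot 694 = 3 + 347 = 350$)
$G = - \frac{281259919}{226697034}$ ($G = - \frac{27814}{-39151 - 19877} - \frac{13149}{7681} = - \frac{27814}{-59028} - \frac{13149}{7681} = \left(-27814\right) \left(- \frac{1}{59028}\right) - \frac{13149}{7681} = \frac{13907}{29514} - \frac{13149}{7681} = - \frac{281259919}{226697034} \approx -1.2407$)
$\left(G + F{\left(-294,-538 \right)}\right) \left(-357817 - 179211\right) = \left(- \frac{281259919}{226697034} + 350\right) \left(-357817 - 179211\right) = \frac{79062701981}{226697034} \left(-537028\right) = - \frac{21229442359726234}{113348517}$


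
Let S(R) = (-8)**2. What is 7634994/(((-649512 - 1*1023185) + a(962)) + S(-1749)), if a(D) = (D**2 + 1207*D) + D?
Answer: 177558/9649 ≈ 18.402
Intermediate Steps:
S(R) = 64
a(D) = D**2 + 1208*D
7634994/(((-649512 - 1*1023185) + a(962)) + S(-1749)) = 7634994/(((-649512 - 1*1023185) + 962*(1208 + 962)) + 64) = 7634994/(((-649512 - 1023185) + 962*2170) + 64) = 7634994/((-1672697 + 2087540) + 64) = 7634994/(414843 + 64) = 7634994/414907 = 7634994*(1/414907) = 177558/9649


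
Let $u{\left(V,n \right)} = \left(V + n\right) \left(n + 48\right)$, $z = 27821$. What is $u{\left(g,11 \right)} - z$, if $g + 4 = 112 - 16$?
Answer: $-21744$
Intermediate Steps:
$g = 92$ ($g = -4 + \left(112 - 16\right) = -4 + 96 = 92$)
$u{\left(V,n \right)} = \left(48 + n\right) \left(V + n\right)$ ($u{\left(V,n \right)} = \left(V + n\right) \left(48 + n\right) = \left(48 + n\right) \left(V + n\right)$)
$u{\left(g,11 \right)} - z = \left(11^{2} + 48 \cdot 92 + 48 \cdot 11 + 92 \cdot 11\right) - 27821 = \left(121 + 4416 + 528 + 1012\right) - 27821 = 6077 - 27821 = -21744$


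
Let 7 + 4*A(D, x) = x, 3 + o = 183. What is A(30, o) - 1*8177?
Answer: -32535/4 ≈ -8133.8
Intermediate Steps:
o = 180 (o = -3 + 183 = 180)
A(D, x) = -7/4 + x/4
A(30, o) - 1*8177 = (-7/4 + (¼)*180) - 1*8177 = (-7/4 + 45) - 8177 = 173/4 - 8177 = -32535/4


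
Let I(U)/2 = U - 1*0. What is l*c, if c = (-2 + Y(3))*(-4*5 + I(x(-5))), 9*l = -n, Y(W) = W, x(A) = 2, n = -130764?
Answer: -697408/3 ≈ -2.3247e+5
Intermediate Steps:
I(U) = 2*U (I(U) = 2*(U - 1*0) = 2*(U + 0) = 2*U)
l = 43588/3 (l = (-1*(-130764))/9 = (⅑)*130764 = 43588/3 ≈ 14529.)
c = -16 (c = (-2 + 3)*(-4*5 + 2*2) = 1*(-20 + 4) = 1*(-16) = -16)
l*c = (43588/3)*(-16) = -697408/3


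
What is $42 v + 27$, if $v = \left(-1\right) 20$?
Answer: $-813$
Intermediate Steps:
$v = -20$
$42 v + 27 = 42 \left(-20\right) + 27 = -840 + 27 = -813$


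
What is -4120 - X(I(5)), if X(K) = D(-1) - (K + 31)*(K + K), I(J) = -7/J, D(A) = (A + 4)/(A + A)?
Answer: -210069/50 ≈ -4201.4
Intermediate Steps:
D(A) = (4 + A)/(2*A) (D(A) = (4 + A)/((2*A)) = (4 + A)*(1/(2*A)) = (4 + A)/(2*A))
X(K) = -3/2 - 2*K*(31 + K) (X(K) = (1/2)*(4 - 1)/(-1) - (K + 31)*(K + K) = (1/2)*(-1)*3 - (31 + K)*2*K = -3/2 - 2*K*(31 + K))
-4120 - X(I(5)) = -4120 - (-3/2 - (-434)/5 - 2*(-7/5)**2) = -4120 - (-3/2 - (-434)/5 - 2*(-7*1/5)**2) = -4120 - (-3/2 - 62*(-7/5) - 2*(-7/5)**2) = -4120 - (-3/2 + 434/5 - 2*49/25) = -4120 - (-3/2 + 434/5 - 98/25) = -4120 - 1*4069/50 = -4120 - 4069/50 = -210069/50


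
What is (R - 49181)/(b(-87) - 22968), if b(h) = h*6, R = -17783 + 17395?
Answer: 16523/7830 ≈ 2.1102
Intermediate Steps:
R = -388
b(h) = 6*h
(R - 49181)/(b(-87) - 22968) = (-388 - 49181)/(6*(-87) - 22968) = -49569/(-522 - 22968) = -49569/(-23490) = -49569*(-1/23490) = 16523/7830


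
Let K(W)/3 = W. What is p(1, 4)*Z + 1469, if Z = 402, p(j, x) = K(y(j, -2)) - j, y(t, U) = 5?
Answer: 7097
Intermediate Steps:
K(W) = 3*W
p(j, x) = 15 - j (p(j, x) = 3*5 - j = 15 - j)
p(1, 4)*Z + 1469 = (15 - 1*1)*402 + 1469 = (15 - 1)*402 + 1469 = 14*402 + 1469 = 5628 + 1469 = 7097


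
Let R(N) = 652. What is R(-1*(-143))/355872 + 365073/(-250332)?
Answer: -2703250879/1855961448 ≈ -1.4565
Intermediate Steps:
R(-1*(-143))/355872 + 365073/(-250332) = 652/355872 + 365073/(-250332) = 652*(1/355872) + 365073*(-1/250332) = 163/88968 - 121691/83444 = -2703250879/1855961448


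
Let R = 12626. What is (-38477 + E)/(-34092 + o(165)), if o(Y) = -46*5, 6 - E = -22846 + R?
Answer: 28251/34322 ≈ 0.82312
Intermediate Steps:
E = 10226 (E = 6 - (-22846 + 12626) = 6 - 1*(-10220) = 6 + 10220 = 10226)
o(Y) = -230
(-38477 + E)/(-34092 + o(165)) = (-38477 + 10226)/(-34092 - 230) = -28251/(-34322) = -28251*(-1/34322) = 28251/34322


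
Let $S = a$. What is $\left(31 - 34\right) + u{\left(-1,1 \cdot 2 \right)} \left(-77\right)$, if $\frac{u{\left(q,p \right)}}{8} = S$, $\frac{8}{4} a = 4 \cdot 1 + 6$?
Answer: $-3083$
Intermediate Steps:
$a = 5$ ($a = \frac{4 \cdot 1 + 6}{2} = \frac{4 + 6}{2} = \frac{1}{2} \cdot 10 = 5$)
$S = 5$
$u{\left(q,p \right)} = 40$ ($u{\left(q,p \right)} = 8 \cdot 5 = 40$)
$\left(31 - 34\right) + u{\left(-1,1 \cdot 2 \right)} \left(-77\right) = \left(31 - 34\right) + 40 \left(-77\right) = -3 - 3080 = -3083$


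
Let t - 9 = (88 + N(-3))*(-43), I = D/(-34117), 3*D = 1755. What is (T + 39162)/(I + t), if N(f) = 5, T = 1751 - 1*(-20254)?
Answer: -695611513/45375805 ≈ -15.330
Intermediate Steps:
D = 585 (D = (⅓)*1755 = 585)
I = -585/34117 (I = 585/(-34117) = 585*(-1/34117) = -585/34117 ≈ -0.017147)
T = 22005 (T = 1751 + 20254 = 22005)
t = -3990 (t = 9 + (88 + 5)*(-43) = 9 + 93*(-43) = 9 - 3999 = -3990)
(T + 39162)/(I + t) = (22005 + 39162)/(-585/34117 - 3990) = 61167/(-136127415/34117) = 61167*(-34117/136127415) = -695611513/45375805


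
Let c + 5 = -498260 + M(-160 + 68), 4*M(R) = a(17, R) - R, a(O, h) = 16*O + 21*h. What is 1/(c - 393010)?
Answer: -1/891667 ≈ -1.1215e-6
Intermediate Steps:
M(R) = 68 + 5*R (M(R) = ((16*17 + 21*R) - R)/4 = ((272 + 21*R) - R)/4 = (272 + 20*R)/4 = 68 + 5*R)
c = -498657 (c = -5 + (-498260 + (68 + 5*(-160 + 68))) = -5 + (-498260 + (68 + 5*(-92))) = -5 + (-498260 + (68 - 460)) = -5 + (-498260 - 392) = -5 - 498652 = -498657)
1/(c - 393010) = 1/(-498657 - 393010) = 1/(-891667) = -1/891667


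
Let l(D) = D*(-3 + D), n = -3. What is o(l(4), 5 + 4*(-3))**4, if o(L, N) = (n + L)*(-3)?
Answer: 81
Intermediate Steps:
o(L, N) = 9 - 3*L (o(L, N) = (-3 + L)*(-3) = 9 - 3*L)
o(l(4), 5 + 4*(-3))**4 = (9 - 12*(-3 + 4))**4 = (9 - 12)**4 = (-3)**4 = 81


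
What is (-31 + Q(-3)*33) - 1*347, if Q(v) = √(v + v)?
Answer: -378 + 33*I*√6 ≈ -378.0 + 80.833*I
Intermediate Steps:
Q(v) = √2*√v (Q(v) = √(2*v) = √2*√v)
(-31 + Q(-3)*33) - 1*347 = (-31 + (√2*√(-3))*33) - 1*347 = (-31 + (√2*(I*√3))*33) - 347 = (-31 + (I*√6)*33) - 347 = (-31 + 33*I*√6) - 347 = -378 + 33*I*√6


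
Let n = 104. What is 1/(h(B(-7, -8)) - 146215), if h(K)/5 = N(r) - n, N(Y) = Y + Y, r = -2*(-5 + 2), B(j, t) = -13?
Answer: -1/146675 ≈ -6.8178e-6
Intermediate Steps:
r = 6 (r = -2*(-3) = 6)
N(Y) = 2*Y
h(K) = -460 (h(K) = 5*(2*6 - 1*104) = 5*(12 - 104) = 5*(-92) = -460)
1/(h(B(-7, -8)) - 146215) = 1/(-460 - 146215) = 1/(-146675) = -1/146675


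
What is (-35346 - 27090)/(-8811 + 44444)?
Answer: -62436/35633 ≈ -1.7522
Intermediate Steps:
(-35346 - 27090)/(-8811 + 44444) = -62436/35633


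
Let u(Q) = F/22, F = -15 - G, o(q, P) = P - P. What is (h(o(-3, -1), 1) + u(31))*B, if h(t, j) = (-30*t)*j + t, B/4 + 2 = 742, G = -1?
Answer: -20720/11 ≈ -1883.6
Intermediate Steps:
B = 2960 (B = -8 + 4*742 = -8 + 2968 = 2960)
o(q, P) = 0
F = -14 (F = -15 - 1*(-1) = -15 + 1 = -14)
u(Q) = -7/11 (u(Q) = -14/22 = -14*1/22 = -7/11)
h(t, j) = t - 30*j*t (h(t, j) = -30*j*t + t = t - 30*j*t)
(h(o(-3, -1), 1) + u(31))*B = (0*(1 - 30*1) - 7/11)*2960 = (0*(1 - 30) - 7/11)*2960 = (0*(-29) - 7/11)*2960 = (0 - 7/11)*2960 = -7/11*2960 = -20720/11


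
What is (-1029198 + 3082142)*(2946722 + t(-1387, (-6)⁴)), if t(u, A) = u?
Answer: 6046607816240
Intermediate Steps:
(-1029198 + 3082142)*(2946722 + t(-1387, (-6)⁴)) = (-1029198 + 3082142)*(2946722 - 1387) = 2052944*2945335 = 6046607816240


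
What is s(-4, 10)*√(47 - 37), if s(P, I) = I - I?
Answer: 0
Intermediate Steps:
s(P, I) = 0
s(-4, 10)*√(47 - 37) = 0*√(47 - 37) = 0*√10 = 0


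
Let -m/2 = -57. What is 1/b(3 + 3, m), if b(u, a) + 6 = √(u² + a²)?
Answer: 1/2166 + √362/2166 ≈ 0.0092458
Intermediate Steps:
m = 114 (m = -2*(-57) = 114)
b(u, a) = -6 + √(a² + u²) (b(u, a) = -6 + √(u² + a²) = -6 + √(a² + u²))
1/b(3 + 3, m) = 1/(-6 + √(114² + (3 + 3)²)) = 1/(-6 + √(12996 + 6²)) = 1/(-6 + √(12996 + 36)) = 1/(-6 + √13032) = 1/(-6 + 6*√362)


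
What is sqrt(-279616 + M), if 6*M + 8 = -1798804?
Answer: I*sqrt(579418) ≈ 761.2*I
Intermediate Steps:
M = -299802 (M = -4/3 + (1/6)*(-1798804) = -4/3 - 899402/3 = -299802)
sqrt(-279616 + M) = sqrt(-279616 - 299802) = sqrt(-579418) = I*sqrt(579418)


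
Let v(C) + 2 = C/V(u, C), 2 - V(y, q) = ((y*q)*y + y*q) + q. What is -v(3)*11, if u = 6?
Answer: 2827/127 ≈ 22.260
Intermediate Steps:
V(y, q) = 2 - q - q*y - q*y² (V(y, q) = 2 - (((y*q)*y + y*q) + q) = 2 - (((q*y)*y + q*y) + q) = 2 - ((q*y² + q*y) + q) = 2 - ((q*y + q*y²) + q) = 2 - (q + q*y + q*y²) = 2 + (-q - q*y - q*y²) = 2 - q - q*y - q*y²)
v(C) = -2 + C/(2 - 43*C) (v(C) = -2 + C/(2 - C - 1*C*6 - 1*C*6²) = -2 + C/(2 - C - 6*C - 1*C*36) = -2 + C/(2 - C - 6*C - 36*C) = -2 + C/(2 - 43*C))
-v(3)*11 = -(4 - 87*3)/(-2 + 43*3)*11 = -(4 - 261)/(-2 + 129)*11 = -(-257)/127*11 = -1*(-257/127)*11 = (257/127)*11 = 2827/127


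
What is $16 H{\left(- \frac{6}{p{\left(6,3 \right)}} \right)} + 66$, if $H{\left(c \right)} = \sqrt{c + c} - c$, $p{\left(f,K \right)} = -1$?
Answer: $-30 + 32 \sqrt{3} \approx 25.426$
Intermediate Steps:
$H{\left(c \right)} = - c + \sqrt{2} \sqrt{c}$ ($H{\left(c \right)} = \sqrt{2 c} - c = \sqrt{2} \sqrt{c} - c = - c + \sqrt{2} \sqrt{c}$)
$16 H{\left(- \frac{6}{p{\left(6,3 \right)}} \right)} + 66 = 16 \left(- \frac{-6}{-1} + \sqrt{2} \sqrt{- \frac{6}{-1}}\right) + 66 = 16 \left(- \left(-6\right) \left(-1\right) + \sqrt{2} \sqrt{\left(-6\right) \left(-1\right)}\right) + 66 = 16 \left(\left(-1\right) 6 + \sqrt{2} \sqrt{6}\right) + 66 = 16 \left(-6 + 2 \sqrt{3}\right) + 66 = \left(-96 + 32 \sqrt{3}\right) + 66 = -30 + 32 \sqrt{3}$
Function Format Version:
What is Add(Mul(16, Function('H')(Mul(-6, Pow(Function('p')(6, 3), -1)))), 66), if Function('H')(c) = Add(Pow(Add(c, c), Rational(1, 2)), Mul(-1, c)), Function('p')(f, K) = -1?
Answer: Add(-30, Mul(32, Pow(3, Rational(1, 2)))) ≈ 25.426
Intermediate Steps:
Function('H')(c) = Add(Mul(-1, c), Mul(Pow(2, Rational(1, 2)), Pow(c, Rational(1, 2)))) (Function('H')(c) = Add(Pow(Mul(2, c), Rational(1, 2)), Mul(-1, c)) = Add(Mul(Pow(2, Rational(1, 2)), Pow(c, Rational(1, 2))), Mul(-1, c)) = Add(Mul(-1, c), Mul(Pow(2, Rational(1, 2)), Pow(c, Rational(1, 2)))))
Add(Mul(16, Function('H')(Mul(-6, Pow(Function('p')(6, 3), -1)))), 66) = Add(Mul(16, Add(Mul(-1, Mul(-6, Pow(-1, -1))), Mul(Pow(2, Rational(1, 2)), Pow(Mul(-6, Pow(-1, -1)), Rational(1, 2))))), 66) = Add(Mul(16, Add(Mul(-1, Mul(-6, -1)), Mul(Pow(2, Rational(1, 2)), Pow(Mul(-6, -1), Rational(1, 2))))), 66) = Add(Mul(16, Add(Mul(-1, 6), Mul(Pow(2, Rational(1, 2)), Pow(6, Rational(1, 2))))), 66) = Add(Mul(16, Add(-6, Mul(2, Pow(3, Rational(1, 2))))), 66) = Add(Add(-96, Mul(32, Pow(3, Rational(1, 2)))), 66) = Add(-30, Mul(32, Pow(3, Rational(1, 2))))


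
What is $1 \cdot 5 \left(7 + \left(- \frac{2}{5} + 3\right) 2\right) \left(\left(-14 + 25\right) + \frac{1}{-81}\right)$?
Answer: $\frac{54290}{81} \approx 670.25$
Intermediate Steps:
$1 \cdot 5 \left(7 + \left(- \frac{2}{5} + 3\right) 2\right) \left(\left(-14 + 25\right) + \frac{1}{-81}\right) = 5 \left(7 + \left(\left(-2\right) \frac{1}{5} + 3\right) 2\right) \left(11 - \frac{1}{81}\right) = 5 \left(7 + \left(- \frac{2}{5} + 3\right) 2\right) \frac{890}{81} = 5 \left(7 + \frac{13}{5} \cdot 2\right) \frac{890}{81} = 5 \left(7 + \frac{26}{5}\right) \frac{890}{81} = 5 \cdot \frac{61}{5} \cdot \frac{890}{81} = 61 \cdot \frac{890}{81} = \frac{54290}{81}$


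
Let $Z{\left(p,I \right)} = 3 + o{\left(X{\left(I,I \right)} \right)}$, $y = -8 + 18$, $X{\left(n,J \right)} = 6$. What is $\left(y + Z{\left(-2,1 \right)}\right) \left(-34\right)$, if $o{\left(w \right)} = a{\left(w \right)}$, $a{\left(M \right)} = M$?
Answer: $-646$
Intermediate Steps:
$o{\left(w \right)} = w$
$y = 10$
$Z{\left(p,I \right)} = 9$ ($Z{\left(p,I \right)} = 3 + 6 = 9$)
$\left(y + Z{\left(-2,1 \right)}\right) \left(-34\right) = \left(10 + 9\right) \left(-34\right) = 19 \left(-34\right) = -646$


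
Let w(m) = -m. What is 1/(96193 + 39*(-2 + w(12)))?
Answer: 1/95647 ≈ 1.0455e-5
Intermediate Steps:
1/(96193 + 39*(-2 + w(12))) = 1/(96193 + 39*(-2 - 1*12)) = 1/(96193 + 39*(-2 - 12)) = 1/(96193 + 39*(-14)) = 1/(96193 - 546) = 1/95647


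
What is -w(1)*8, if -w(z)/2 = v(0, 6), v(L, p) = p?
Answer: 96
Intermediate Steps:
w(z) = -12 (w(z) = -2*6 = -12)
-w(1)*8 = -1*(-12)*8 = 12*8 = 96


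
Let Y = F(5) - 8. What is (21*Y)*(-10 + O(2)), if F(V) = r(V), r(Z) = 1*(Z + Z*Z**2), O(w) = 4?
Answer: -15372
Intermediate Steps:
r(Z) = Z + Z**3 (r(Z) = 1*(Z + Z**3) = Z + Z**3)
F(V) = V + V**3
Y = 122 (Y = (5 + 5**3) - 8 = (5 + 125) - 8 = 130 - 8 = 122)
(21*Y)*(-10 + O(2)) = (21*122)*(-10 + 4) = 2562*(-6) = -15372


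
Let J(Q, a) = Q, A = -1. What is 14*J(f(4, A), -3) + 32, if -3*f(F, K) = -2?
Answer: 124/3 ≈ 41.333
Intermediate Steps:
f(F, K) = 2/3 (f(F, K) = -1/3*(-2) = 2/3)
14*J(f(4, A), -3) + 32 = 14*(2/3) + 32 = 28/3 + 32 = 124/3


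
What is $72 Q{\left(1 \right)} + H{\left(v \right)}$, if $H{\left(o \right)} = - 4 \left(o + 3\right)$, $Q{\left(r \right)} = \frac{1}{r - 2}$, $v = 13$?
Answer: $-136$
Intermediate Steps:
$Q{\left(r \right)} = \frac{1}{-2 + r}$
$H{\left(o \right)} = -12 - 4 o$ ($H{\left(o \right)} = - 4 \left(3 + o\right) = -12 - 4 o$)
$72 Q{\left(1 \right)} + H{\left(v \right)} = \frac{72}{-2 + 1} - 64 = \frac{72}{-1} - 64 = 72 \left(-1\right) - 64 = -72 - 64 = -136$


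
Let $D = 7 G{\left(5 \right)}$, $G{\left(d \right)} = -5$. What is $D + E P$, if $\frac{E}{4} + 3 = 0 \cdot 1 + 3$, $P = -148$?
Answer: $-35$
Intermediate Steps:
$E = 0$ ($E = -12 + 4 \left(0 \cdot 1 + 3\right) = -12 + 4 \left(0 + 3\right) = -12 + 4 \cdot 3 = -12 + 12 = 0$)
$D = -35$ ($D = 7 \left(-5\right) = -35$)
$D + E P = -35 + 0 \left(-148\right) = -35 + 0 = -35$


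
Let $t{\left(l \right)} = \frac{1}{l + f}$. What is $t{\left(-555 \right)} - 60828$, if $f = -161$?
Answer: $- \frac{43552849}{716} \approx -60828.0$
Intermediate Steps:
$t{\left(l \right)} = \frac{1}{-161 + l}$ ($t{\left(l \right)} = \frac{1}{l - 161} = \frac{1}{-161 + l}$)
$t{\left(-555 \right)} - 60828 = \frac{1}{-161 - 555} - 60828 = \frac{1}{-716} - 60828 = - \frac{1}{716} - 60828 = - \frac{43552849}{716}$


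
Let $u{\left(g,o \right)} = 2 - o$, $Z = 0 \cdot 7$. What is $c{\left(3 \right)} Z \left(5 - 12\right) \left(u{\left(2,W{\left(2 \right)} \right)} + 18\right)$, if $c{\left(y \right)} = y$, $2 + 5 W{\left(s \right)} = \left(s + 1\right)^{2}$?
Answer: $0$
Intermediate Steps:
$Z = 0$
$W{\left(s \right)} = - \frac{2}{5} + \frac{\left(1 + s\right)^{2}}{5}$ ($W{\left(s \right)} = - \frac{2}{5} + \frac{\left(s + 1\right)^{2}}{5} = - \frac{2}{5} + \frac{\left(1 + s\right)^{2}}{5}$)
$c{\left(3 \right)} Z \left(5 - 12\right) \left(u{\left(2,W{\left(2 \right)} \right)} + 18\right) = 3 \cdot 0 \left(5 - 12\right) \left(\left(2 - \left(- \frac{2}{5} + \frac{\left(1 + 2\right)^{2}}{5}\right)\right) + 18\right) = 0 \left(- 7 \left(\left(2 - \left(- \frac{2}{5} + \frac{3^{2}}{5}\right)\right) + 18\right)\right) = 0 \left(- 7 \left(\left(2 - \left(- \frac{2}{5} + \frac{1}{5} \cdot 9\right)\right) + 18\right)\right) = 0 \left(- 7 \left(\left(2 - \left(- \frac{2}{5} + \frac{9}{5}\right)\right) + 18\right)\right) = 0 \left(- 7 \left(\left(2 - \frac{7}{5}\right) + 18\right)\right) = 0 \left(- 7 \left(\frac{3}{5} + 18\right)\right) = 0 \left(\left(-7\right) \frac{93}{5}\right) = 0 \left(- \frac{651}{5}\right) = 0$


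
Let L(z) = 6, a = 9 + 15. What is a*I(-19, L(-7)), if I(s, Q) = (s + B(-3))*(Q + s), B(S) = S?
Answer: 6864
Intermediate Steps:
a = 24
I(s, Q) = (-3 + s)*(Q + s) (I(s, Q) = (s - 3)*(Q + s) = (-3 + s)*(Q + s))
a*I(-19, L(-7)) = 24*((-19)² - 3*6 - 3*(-19) + 6*(-19)) = 24*(361 - 18 + 57 - 114) = 24*286 = 6864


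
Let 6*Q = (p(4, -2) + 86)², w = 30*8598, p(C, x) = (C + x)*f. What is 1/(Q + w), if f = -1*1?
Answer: 1/259116 ≈ 3.8593e-6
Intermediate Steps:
f = -1
p(C, x) = -C - x (p(C, x) = (C + x)*(-1) = -C - x)
w = 257940
Q = 1176 (Q = ((-1*4 - 1*(-2)) + 86)²/6 = ((-4 + 2) + 86)²/6 = (-2 + 86)²/6 = (⅙)*84² = (⅙)*7056 = 1176)
1/(Q + w) = 1/(1176 + 257940) = 1/259116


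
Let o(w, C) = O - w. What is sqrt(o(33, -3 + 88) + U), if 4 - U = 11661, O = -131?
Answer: I*sqrt(11821) ≈ 108.72*I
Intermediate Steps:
o(w, C) = -131 - w
U = -11657 (U = 4 - 1*11661 = 4 - 11661 = -11657)
sqrt(o(33, -3 + 88) + U) = sqrt((-131 - 1*33) - 11657) = sqrt((-131 - 33) - 11657) = sqrt(-164 - 11657) = sqrt(-11821) = I*sqrt(11821)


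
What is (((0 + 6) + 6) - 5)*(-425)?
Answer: -2975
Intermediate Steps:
(((0 + 6) + 6) - 5)*(-425) = ((6 + 6) - 5)*(-425) = (12 - 5)*(-425) = 7*(-425) = -2975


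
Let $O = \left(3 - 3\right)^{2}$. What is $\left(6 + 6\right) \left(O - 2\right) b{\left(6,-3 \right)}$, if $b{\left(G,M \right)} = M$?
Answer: $72$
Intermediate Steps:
$O = 0$ ($O = 0^{2} = 0$)
$\left(6 + 6\right) \left(O - 2\right) b{\left(6,-3 \right)} = \left(6 + 6\right) \left(0 - 2\right) \left(-3\right) = 12 \left(-2\right) \left(-3\right) = \left(-24\right) \left(-3\right) = 72$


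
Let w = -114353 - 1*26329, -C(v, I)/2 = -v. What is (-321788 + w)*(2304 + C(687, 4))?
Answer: -1700964660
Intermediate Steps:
C(v, I) = 2*v (C(v, I) = -(-2)*v = 2*v)
w = -140682 (w = -114353 - 26329 = -140682)
(-321788 + w)*(2304 + C(687, 4)) = (-321788 - 140682)*(2304 + 2*687) = -462470*(2304 + 1374) = -462470*3678 = -1700964660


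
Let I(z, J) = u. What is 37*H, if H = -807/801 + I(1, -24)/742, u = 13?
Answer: -7256699/198114 ≈ -36.629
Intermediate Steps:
I(z, J) = 13
H = -196127/198114 (H = -807/801 + 13/742 = -807*1/801 + 13*(1/742) = -269/267 + 13/742 = -196127/198114 ≈ -0.98997)
37*H = 37*(-196127/198114) = -7256699/198114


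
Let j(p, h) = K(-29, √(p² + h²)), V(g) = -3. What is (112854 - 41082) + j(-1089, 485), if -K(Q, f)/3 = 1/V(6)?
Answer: 71773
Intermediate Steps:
K(Q, f) = 1 (K(Q, f) = -3/(-3) = -3*(-⅓) = 1)
j(p, h) = 1
(112854 - 41082) + j(-1089, 485) = (112854 - 41082) + 1 = 71772 + 1 = 71773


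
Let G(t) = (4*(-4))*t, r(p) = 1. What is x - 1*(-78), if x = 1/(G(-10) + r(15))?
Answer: 12559/161 ≈ 78.006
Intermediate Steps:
G(t) = -16*t
x = 1/161 (x = 1/(-16*(-10) + 1) = 1/(160 + 1) = 1/161 ≈ 0.0062112)
x - 1*(-78) = 1/161 - 1*(-78) = 1/161 + 78 = 12559/161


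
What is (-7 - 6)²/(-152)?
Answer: -169/152 ≈ -1.1118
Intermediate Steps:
(-7 - 6)²/(-152) = (-13)²*(-1/152) = 169*(-1/152) = -169/152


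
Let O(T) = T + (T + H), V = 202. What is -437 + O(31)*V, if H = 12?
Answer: 14511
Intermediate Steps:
O(T) = 12 + 2*T (O(T) = T + (T + 12) = T + (12 + T) = 12 + 2*T)
-437 + O(31)*V = -437 + (12 + 2*31)*202 = -437 + (12 + 62)*202 = -437 + 74*202 = -437 + 14948 = 14511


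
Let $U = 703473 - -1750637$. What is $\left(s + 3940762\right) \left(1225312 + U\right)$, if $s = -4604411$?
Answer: $-2441844730878$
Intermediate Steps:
$U = 2454110$ ($U = 703473 + 1750637 = 2454110$)
$\left(s + 3940762\right) \left(1225312 + U\right) = \left(-4604411 + 3940762\right) \left(1225312 + 2454110\right) = \left(-663649\right) 3679422 = -2441844730878$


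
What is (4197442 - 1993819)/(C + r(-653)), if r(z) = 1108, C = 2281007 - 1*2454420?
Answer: -244847/19145 ≈ -12.789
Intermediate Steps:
C = -173413 (C = 2281007 - 2454420 = -173413)
(4197442 - 1993819)/(C + r(-653)) = (4197442 - 1993819)/(-173413 + 1108) = 2203623/(-172305) = 2203623*(-1/172305) = -244847/19145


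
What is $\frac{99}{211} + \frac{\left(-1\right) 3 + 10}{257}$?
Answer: $\frac{26920}{54227} \approx 0.49643$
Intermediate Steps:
$\frac{99}{211} + \frac{\left(-1\right) 3 + 10}{257} = 99 \cdot \frac{1}{211} + \left(-3 + 10\right) \frac{1}{257} = \frac{99}{211} + 7 \cdot \frac{1}{257} = \frac{99}{211} + \frac{7}{257} = \frac{26920}{54227}$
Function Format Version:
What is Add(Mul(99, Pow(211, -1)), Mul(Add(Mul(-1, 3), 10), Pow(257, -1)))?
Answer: Rational(26920, 54227) ≈ 0.49643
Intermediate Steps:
Add(Mul(99, Pow(211, -1)), Mul(Add(Mul(-1, 3), 10), Pow(257, -1))) = Add(Mul(99, Rational(1, 211)), Mul(Add(-3, 10), Rational(1, 257))) = Add(Rational(99, 211), Mul(7, Rational(1, 257))) = Add(Rational(99, 211), Rational(7, 257)) = Rational(26920, 54227)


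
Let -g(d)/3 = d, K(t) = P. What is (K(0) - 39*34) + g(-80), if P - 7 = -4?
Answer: -1083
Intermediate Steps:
P = 3 (P = 7 - 4 = 3)
K(t) = 3
g(d) = -3*d
(K(0) - 39*34) + g(-80) = (3 - 39*34) - 3*(-80) = (3 - 1326) + 240 = -1323 + 240 = -1083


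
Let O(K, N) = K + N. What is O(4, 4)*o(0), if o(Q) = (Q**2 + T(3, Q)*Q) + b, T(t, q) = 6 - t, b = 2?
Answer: 16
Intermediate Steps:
o(Q) = 2 + Q**2 + 3*Q (o(Q) = (Q**2 + (6 - 1*3)*Q) + 2 = (Q**2 + (6 - 3)*Q) + 2 = (Q**2 + 3*Q) + 2 = 2 + Q**2 + 3*Q)
O(4, 4)*o(0) = (4 + 4)*(2 + 0**2 + 3*0) = 8*(2 + 0 + 0) = 8*2 = 16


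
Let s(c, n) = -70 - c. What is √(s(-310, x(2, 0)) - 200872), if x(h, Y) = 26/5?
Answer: 2*I*√50158 ≈ 447.92*I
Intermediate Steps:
x(h, Y) = 26/5 (x(h, Y) = 26*(⅕) = 26/5)
√(s(-310, x(2, 0)) - 200872) = √((-70 - 1*(-310)) - 200872) = √((-70 + 310) - 200872) = √(240 - 200872) = √(-200632) = 2*I*√50158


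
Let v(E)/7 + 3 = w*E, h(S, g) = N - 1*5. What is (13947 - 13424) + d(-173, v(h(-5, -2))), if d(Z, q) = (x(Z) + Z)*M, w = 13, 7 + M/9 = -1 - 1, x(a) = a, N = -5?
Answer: 28549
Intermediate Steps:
M = -81 (M = -63 + 9*(-1 - 1) = -63 + 9*(-2) = -63 - 18 = -81)
h(S, g) = -10 (h(S, g) = -5 - 1*5 = -5 - 5 = -10)
v(E) = -21 + 91*E (v(E) = -21 + 7*(13*E) = -21 + 91*E)
d(Z, q) = -162*Z (d(Z, q) = (Z + Z)*(-81) = (2*Z)*(-81) = -162*Z)
(13947 - 13424) + d(-173, v(h(-5, -2))) = (13947 - 13424) - 162*(-173) = 523 + 28026 = 28549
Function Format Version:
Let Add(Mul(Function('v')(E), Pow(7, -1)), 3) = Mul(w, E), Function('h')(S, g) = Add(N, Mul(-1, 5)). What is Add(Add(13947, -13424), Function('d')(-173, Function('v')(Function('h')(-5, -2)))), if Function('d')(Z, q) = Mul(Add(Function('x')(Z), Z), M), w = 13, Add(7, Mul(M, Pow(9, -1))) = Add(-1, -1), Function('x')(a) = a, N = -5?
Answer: 28549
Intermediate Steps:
M = -81 (M = Add(-63, Mul(9, Add(-1, -1))) = Add(-63, Mul(9, -2)) = Add(-63, -18) = -81)
Function('h')(S, g) = -10 (Function('h')(S, g) = Add(-5, Mul(-1, 5)) = Add(-5, -5) = -10)
Function('v')(E) = Add(-21, Mul(91, E)) (Function('v')(E) = Add(-21, Mul(7, Mul(13, E))) = Add(-21, Mul(91, E)))
Function('d')(Z, q) = Mul(-162, Z) (Function('d')(Z, q) = Mul(Add(Z, Z), -81) = Mul(Mul(2, Z), -81) = Mul(-162, Z))
Add(Add(13947, -13424), Function('d')(-173, Function('v')(Function('h')(-5, -2)))) = Add(Add(13947, -13424), Mul(-162, -173)) = Add(523, 28026) = 28549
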